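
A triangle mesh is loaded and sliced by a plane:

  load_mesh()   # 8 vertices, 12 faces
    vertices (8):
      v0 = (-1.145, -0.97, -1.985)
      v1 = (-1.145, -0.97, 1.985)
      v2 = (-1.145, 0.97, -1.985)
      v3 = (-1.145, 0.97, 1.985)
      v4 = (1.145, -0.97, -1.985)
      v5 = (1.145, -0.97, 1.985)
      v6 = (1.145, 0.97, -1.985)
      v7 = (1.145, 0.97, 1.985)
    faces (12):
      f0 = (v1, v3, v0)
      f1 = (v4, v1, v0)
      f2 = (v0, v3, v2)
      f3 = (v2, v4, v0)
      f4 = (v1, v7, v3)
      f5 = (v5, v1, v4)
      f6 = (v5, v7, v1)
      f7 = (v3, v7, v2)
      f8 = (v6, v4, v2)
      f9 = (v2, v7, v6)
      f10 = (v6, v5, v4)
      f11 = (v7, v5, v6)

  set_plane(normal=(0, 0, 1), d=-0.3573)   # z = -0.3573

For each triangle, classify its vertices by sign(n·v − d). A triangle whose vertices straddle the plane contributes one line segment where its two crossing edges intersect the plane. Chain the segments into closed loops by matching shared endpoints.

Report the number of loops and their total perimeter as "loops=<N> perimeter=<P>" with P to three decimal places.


loops=1 perimeter=8.460

Straddling triangles (8 of 12):
  (v1,v3,v0) [++-] → (-1.145, -0.1746, -0.3573)–(-1.145, -0.97, -0.3573)  len=0.7954
  (v4,v1,v0) [-+-] → (0.2061, -0.97, -0.3573)–(-1.145, -0.97, -0.3573)  len=1.3511
  (v0,v3,v2) [-+-] → (-1.145, -0.1746, -0.3573)–(-1.145, 0.97, -0.3573)  len=1.1446
  (v5,v1,v4) [++-] → (0.2061, -0.97, -0.3573)–(1.145, -0.97, -0.3573)  len=0.9389
  (v3,v7,v2) [++-] → (-0.2061, 0.97, -0.3573)–(-1.145, 0.97, -0.3573)  len=0.9389
  (v2,v7,v6) [-+-] → (-0.2061, 0.97, -0.3573)–(1.145, 0.97, -0.3573)  len=1.3511
  (v6,v5,v4) [-+-] → (1.145, 0.1746, -0.3573)–(1.145, -0.97, -0.3573)  len=1.1446
  (v7,v5,v6) [++-] → (1.145, 0.1746, -0.3573)–(1.145, 0.97, -0.3573)  len=0.7954

Chained into 1 loop(s):
  loop 1: 8 segments, perimeter = 8.4600
Total perimeter = 8.460


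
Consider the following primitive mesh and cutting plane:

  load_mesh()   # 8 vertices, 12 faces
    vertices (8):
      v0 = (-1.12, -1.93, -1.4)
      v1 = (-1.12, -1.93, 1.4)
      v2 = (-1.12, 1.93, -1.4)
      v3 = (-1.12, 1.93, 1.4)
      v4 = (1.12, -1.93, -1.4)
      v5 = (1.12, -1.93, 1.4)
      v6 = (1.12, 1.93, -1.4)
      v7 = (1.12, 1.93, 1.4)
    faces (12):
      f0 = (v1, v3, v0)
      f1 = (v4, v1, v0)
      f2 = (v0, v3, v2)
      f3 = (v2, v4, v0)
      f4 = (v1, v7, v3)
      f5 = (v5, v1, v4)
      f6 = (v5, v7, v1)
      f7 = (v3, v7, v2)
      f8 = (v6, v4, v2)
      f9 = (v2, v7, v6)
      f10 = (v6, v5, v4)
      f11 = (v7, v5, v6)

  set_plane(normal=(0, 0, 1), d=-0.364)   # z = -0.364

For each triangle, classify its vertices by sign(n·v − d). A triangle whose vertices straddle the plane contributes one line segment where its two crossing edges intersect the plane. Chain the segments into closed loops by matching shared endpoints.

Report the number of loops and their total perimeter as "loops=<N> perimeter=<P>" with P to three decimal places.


loops=1 perimeter=12.200

Straddling triangles (8 of 12):
  (v1,v3,v0) [++-] → (-1.12, -0.5018, -0.364)–(-1.12, -1.93, -0.364)  len=1.4282
  (v4,v1,v0) [-+-] → (0.2912, -1.93, -0.364)–(-1.12, -1.93, -0.364)  len=1.4112
  (v0,v3,v2) [-+-] → (-1.12, -0.5018, -0.364)–(-1.12, 1.93, -0.364)  len=2.4318
  (v5,v1,v4) [++-] → (0.2912, -1.93, -0.364)–(1.12, -1.93, -0.364)  len=0.8288
  (v3,v7,v2) [++-] → (-0.2912, 1.93, -0.364)–(-1.12, 1.93, -0.364)  len=0.8288
  (v2,v7,v6) [-+-] → (-0.2912, 1.93, -0.364)–(1.12, 1.93, -0.364)  len=1.4112
  (v6,v5,v4) [-+-] → (1.12, 0.5018, -0.364)–(1.12, -1.93, -0.364)  len=2.4318
  (v7,v5,v6) [++-] → (1.12, 0.5018, -0.364)–(1.12, 1.93, -0.364)  len=1.4282

Chained into 1 loop(s):
  loop 1: 8 segments, perimeter = 12.2000
Total perimeter = 12.200


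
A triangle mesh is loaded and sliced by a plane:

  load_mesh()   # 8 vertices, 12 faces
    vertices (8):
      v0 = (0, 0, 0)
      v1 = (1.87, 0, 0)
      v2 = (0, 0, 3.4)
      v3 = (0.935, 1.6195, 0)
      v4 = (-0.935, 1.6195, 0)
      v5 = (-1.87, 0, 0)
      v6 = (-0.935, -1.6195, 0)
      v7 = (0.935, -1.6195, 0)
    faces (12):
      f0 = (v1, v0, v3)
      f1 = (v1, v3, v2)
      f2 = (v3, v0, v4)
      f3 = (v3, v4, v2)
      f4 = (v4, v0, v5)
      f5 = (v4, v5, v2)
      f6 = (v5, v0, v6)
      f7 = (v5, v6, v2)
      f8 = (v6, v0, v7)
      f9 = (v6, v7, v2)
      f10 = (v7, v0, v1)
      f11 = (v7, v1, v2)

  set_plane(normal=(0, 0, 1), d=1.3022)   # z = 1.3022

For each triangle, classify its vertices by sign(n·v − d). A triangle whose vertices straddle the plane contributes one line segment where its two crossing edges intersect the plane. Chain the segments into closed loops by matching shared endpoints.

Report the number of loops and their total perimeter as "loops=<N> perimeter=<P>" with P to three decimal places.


loops=1 perimeter=6.923

Straddling triangles (6 of 12):
  (v1,v3,v2) [--+] → (0.576895, 0.999231, 1.3022)–(1.15379, 0, 1.3022)  len=1.1538
  (v3,v4,v2) [--+] → (-0.576895, 0.999231, 1.3022)–(0.576895, 0.999231, 1.3022)  len=1.1538
  (v4,v5,v2) [--+] → (-1.15379, 0, 1.3022)–(-0.576895, 0.999231, 1.3022)  len=1.1538
  (v5,v6,v2) [--+] → (-0.576895, -0.999231, 1.3022)–(-1.15379, 0, 1.3022)  len=1.1538
  (v6,v7,v2) [--+] → (0.576895, -0.999231, 1.3022)–(-0.576895, -0.999231, 1.3022)  len=1.1538
  (v7,v1,v2) [--+] → (1.15379, 0, 1.3022)–(0.576895, -0.999231, 1.3022)  len=1.1538

Chained into 1 loop(s):
  loop 1: 6 segments, perimeter = 6.9228
Total perimeter = 6.923


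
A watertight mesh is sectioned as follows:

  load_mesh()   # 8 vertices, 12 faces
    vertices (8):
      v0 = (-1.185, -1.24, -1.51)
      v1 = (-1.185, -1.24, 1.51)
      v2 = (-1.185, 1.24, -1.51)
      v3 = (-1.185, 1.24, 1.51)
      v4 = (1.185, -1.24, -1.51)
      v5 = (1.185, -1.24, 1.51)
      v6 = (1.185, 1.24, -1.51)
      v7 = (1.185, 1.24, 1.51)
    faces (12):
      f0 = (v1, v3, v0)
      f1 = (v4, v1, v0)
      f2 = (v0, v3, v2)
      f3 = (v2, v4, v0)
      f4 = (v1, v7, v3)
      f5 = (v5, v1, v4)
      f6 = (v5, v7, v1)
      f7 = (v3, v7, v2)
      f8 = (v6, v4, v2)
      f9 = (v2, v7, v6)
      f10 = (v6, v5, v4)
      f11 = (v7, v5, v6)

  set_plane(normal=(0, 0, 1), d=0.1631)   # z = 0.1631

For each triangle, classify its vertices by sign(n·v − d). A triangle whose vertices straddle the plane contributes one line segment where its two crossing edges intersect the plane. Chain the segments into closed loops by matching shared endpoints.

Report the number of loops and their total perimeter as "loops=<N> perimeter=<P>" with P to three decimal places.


Straddling triangles (8 of 12):
  (v1,v3,v0) [++-] → (-1.185, 0.133936, 0.1631)–(-1.185, -1.24, 0.1631)  len=1.3739
  (v4,v1,v0) [-+-] → (-0.127996, -1.24, 0.1631)–(-1.185, -1.24, 0.1631)  len=1.0570
  (v0,v3,v2) [-+-] → (-1.185, 0.133936, 0.1631)–(-1.185, 1.24, 0.1631)  len=1.1061
  (v5,v1,v4) [++-] → (-0.127996, -1.24, 0.1631)–(1.185, -1.24, 0.1631)  len=1.3130
  (v3,v7,v2) [++-] → (0.127996, 1.24, 0.1631)–(-1.185, 1.24, 0.1631)  len=1.3130
  (v2,v7,v6) [-+-] → (0.127996, 1.24, 0.1631)–(1.185, 1.24, 0.1631)  len=1.0570
  (v6,v5,v4) [-+-] → (1.185, -0.133936, 0.1631)–(1.185, -1.24, 0.1631)  len=1.1061
  (v7,v5,v6) [++-] → (1.185, -0.133936, 0.1631)–(1.185, 1.24, 0.1631)  len=1.3739

Chained into 1 loop(s):
  loop 1: 8 segments, perimeter = 9.7000
Total perimeter = 9.700

loops=1 perimeter=9.700


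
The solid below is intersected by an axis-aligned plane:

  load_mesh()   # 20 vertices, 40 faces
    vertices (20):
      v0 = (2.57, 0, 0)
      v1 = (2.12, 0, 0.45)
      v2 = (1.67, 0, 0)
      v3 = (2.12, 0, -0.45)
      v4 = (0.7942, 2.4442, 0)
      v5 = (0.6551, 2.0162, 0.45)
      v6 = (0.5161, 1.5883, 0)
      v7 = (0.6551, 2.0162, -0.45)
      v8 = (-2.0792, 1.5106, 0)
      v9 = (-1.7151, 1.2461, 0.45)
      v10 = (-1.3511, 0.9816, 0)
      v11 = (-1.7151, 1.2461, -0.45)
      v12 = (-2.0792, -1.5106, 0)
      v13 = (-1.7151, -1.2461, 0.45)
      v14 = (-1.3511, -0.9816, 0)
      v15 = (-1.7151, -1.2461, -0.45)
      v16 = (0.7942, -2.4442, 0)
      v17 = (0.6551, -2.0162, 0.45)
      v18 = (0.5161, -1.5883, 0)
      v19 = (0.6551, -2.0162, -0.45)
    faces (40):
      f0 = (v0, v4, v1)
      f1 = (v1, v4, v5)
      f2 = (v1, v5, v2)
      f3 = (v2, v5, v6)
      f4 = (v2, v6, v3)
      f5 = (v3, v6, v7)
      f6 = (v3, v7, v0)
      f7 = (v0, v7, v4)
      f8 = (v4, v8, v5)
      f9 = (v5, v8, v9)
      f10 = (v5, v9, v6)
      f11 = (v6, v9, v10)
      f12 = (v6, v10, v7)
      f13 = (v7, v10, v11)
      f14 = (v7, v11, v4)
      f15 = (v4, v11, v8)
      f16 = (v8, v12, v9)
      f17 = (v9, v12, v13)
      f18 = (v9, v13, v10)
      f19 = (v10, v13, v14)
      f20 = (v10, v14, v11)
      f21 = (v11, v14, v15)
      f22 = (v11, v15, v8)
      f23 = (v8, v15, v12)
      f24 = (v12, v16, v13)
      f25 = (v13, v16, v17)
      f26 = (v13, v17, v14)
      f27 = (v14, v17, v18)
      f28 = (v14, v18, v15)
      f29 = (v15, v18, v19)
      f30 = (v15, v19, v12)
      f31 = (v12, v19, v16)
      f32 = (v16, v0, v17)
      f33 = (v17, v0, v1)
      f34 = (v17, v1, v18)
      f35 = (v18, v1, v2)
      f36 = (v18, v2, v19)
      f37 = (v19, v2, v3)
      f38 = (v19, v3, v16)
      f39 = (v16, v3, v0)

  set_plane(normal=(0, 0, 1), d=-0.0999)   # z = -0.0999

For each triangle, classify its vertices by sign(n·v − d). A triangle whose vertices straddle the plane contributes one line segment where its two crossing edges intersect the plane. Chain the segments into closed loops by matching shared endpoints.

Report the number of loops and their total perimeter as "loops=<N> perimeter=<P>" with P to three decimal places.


Straddling triangles (20 of 40):
  (v2,v6,v3) [++-] → (0.872166, 1.2357, -0.0999)–(1.7699, 0, -0.0999)  len=1.5274
  (v3,v6,v7) [-+-] → (0.872166, 1.2357, -0.0999)–(0.546958, 1.68329, -0.0999)  len=0.5533
  (v3,v7,v0) [--+] → (2.14489, 0.447596, -0.0999)–(2.4701, 0, -0.0999)  len=0.5533
  (v0,v7,v4) [+-+] → (2.14489, 0.447596, -0.0999)–(0.76332, 2.34918, -0.0999)  len=2.3505
  (v6,v10,v7) [++-] → (-0.905724, 1.21128, -0.0999)–(0.546958, 1.68329, -0.0999)  len=1.5274
  (v7,v10,v11) [-+-] → (-0.905724, 1.21128, -0.0999)–(-1.43191, 1.04032, -0.0999)  len=0.5533
  (v7,v11,v4) [--+] → (0.237135, 2.17822, -0.0999)–(0.76332, 2.34918, -0.0999)  len=0.5533
  (v4,v11,v8) [+-+] → (0.237135, 2.17822, -0.0999)–(-1.99837, 1.45188, -0.0999)  len=2.3505
  (v10,v14,v11) [++-] → (-1.43191, -0.487051, -0.0999)–(-1.43191, 1.04032, -0.0999)  len=1.5274
  (v11,v14,v15) [-+-] → (-1.43191, -0.487051, -0.0999)–(-1.43191, -1.04032, -0.0999)  len=0.5533
  (v11,v15,v8) [--+] → (-1.99837, 0.898613, -0.0999)–(-1.99837, 1.45188, -0.0999)  len=0.5533
  (v8,v15,v12) [+-+] → (-1.99837, 0.898613, -0.0999)–(-1.99837, -1.45188, -0.0999)  len=2.3505
  (v14,v18,v15) [++-] → (0.0207736, -1.51233, -0.0999)–(-1.43191, -1.04032, -0.0999)  len=1.5274
  (v15,v18,v19) [-+-] → (0.0207736, -1.51233, -0.0999)–(0.546958, -1.68329, -0.0999)  len=0.5533
  (v15,v19,v12) [--+] → (-1.47219, -1.62284, -0.0999)–(-1.99837, -1.45188, -0.0999)  len=0.5533
  (v12,v19,v16) [+-+] → (-1.47219, -1.62284, -0.0999)–(0.76332, -2.34918, -0.0999)  len=2.3505
  (v18,v2,v19) [++-] → (1.44469, -0.447596, -0.0999)–(0.546958, -1.68329, -0.0999)  len=1.5274
  (v19,v2,v3) [-+-] → (1.44469, -0.447596, -0.0999)–(1.7699, 0, -0.0999)  len=0.5533
  (v19,v3,v16) [--+] → (1.08853, -1.90159, -0.0999)–(0.76332, -2.34918, -0.0999)  len=0.5533
  (v16,v3,v0) [+-+] → (1.08853, -1.90159, -0.0999)–(2.4701, 0, -0.0999)  len=2.3505

Chained into 2 loop(s):
  loop 1: 10 segments, perimeter = 10.4033
  loop 2: 10 segments, perimeter = 14.5189
Total perimeter = 24.922

loops=2 perimeter=24.922


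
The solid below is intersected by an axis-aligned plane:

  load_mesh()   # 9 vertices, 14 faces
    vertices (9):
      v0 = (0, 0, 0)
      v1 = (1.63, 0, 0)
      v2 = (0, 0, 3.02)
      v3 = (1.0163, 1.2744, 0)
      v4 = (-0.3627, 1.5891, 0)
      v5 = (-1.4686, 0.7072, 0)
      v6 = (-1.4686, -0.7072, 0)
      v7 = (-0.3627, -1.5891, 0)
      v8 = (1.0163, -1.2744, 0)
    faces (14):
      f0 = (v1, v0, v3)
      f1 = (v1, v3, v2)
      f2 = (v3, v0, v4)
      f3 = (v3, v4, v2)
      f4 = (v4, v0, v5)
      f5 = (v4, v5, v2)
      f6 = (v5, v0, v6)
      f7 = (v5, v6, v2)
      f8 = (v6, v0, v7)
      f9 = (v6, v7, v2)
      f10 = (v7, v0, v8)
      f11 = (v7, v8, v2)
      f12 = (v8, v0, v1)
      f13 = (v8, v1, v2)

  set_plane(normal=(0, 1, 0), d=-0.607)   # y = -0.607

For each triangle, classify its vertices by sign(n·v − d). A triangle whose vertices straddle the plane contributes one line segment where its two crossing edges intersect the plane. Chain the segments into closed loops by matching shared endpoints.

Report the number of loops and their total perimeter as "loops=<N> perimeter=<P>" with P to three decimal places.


loops=1 perimeter=7.588

Straddling triangles (8 of 14):
  (v5,v0,v6) [++-] → (-1.26052, -0.607, 0)–(-1.4686, -0.607, 0)  len=0.2081
  (v5,v6,v2) [+-+] → (-1.4686, -0.607, 0)–(-1.26052, -0.607, 0.42789)  len=0.4758
  (v6,v0,v7) [-+-] → (-1.26052, -0.607, 0)–(-0.138543, -0.607, 0)  len=1.1220
  (v6,v7,v2) [--+] → (-0.138543, -0.607, 1.86643)–(-1.26052, -0.607, 0.42789)  len=1.8243
  (v7,v0,v8) [-+-] → (-0.138543, -0.607, 0)–(0.484066, -0.607, 0)  len=0.6226
  (v7,v8,v2) [--+] → (0.484066, -0.607, 1.58157)–(-0.138543, -0.607, 1.86643)  len=0.6847
  (v8,v0,v1) [-++] → (0.484066, -0.607, 0)–(1.33769, -0.607, 0)  len=0.8536
  (v8,v1,v2) [-++] → (1.33769, -0.607, 0)–(0.484066, -0.607, 1.58157)  len=1.7972

Chained into 1 loop(s):
  loop 1: 8 segments, perimeter = 7.5883
Total perimeter = 7.588


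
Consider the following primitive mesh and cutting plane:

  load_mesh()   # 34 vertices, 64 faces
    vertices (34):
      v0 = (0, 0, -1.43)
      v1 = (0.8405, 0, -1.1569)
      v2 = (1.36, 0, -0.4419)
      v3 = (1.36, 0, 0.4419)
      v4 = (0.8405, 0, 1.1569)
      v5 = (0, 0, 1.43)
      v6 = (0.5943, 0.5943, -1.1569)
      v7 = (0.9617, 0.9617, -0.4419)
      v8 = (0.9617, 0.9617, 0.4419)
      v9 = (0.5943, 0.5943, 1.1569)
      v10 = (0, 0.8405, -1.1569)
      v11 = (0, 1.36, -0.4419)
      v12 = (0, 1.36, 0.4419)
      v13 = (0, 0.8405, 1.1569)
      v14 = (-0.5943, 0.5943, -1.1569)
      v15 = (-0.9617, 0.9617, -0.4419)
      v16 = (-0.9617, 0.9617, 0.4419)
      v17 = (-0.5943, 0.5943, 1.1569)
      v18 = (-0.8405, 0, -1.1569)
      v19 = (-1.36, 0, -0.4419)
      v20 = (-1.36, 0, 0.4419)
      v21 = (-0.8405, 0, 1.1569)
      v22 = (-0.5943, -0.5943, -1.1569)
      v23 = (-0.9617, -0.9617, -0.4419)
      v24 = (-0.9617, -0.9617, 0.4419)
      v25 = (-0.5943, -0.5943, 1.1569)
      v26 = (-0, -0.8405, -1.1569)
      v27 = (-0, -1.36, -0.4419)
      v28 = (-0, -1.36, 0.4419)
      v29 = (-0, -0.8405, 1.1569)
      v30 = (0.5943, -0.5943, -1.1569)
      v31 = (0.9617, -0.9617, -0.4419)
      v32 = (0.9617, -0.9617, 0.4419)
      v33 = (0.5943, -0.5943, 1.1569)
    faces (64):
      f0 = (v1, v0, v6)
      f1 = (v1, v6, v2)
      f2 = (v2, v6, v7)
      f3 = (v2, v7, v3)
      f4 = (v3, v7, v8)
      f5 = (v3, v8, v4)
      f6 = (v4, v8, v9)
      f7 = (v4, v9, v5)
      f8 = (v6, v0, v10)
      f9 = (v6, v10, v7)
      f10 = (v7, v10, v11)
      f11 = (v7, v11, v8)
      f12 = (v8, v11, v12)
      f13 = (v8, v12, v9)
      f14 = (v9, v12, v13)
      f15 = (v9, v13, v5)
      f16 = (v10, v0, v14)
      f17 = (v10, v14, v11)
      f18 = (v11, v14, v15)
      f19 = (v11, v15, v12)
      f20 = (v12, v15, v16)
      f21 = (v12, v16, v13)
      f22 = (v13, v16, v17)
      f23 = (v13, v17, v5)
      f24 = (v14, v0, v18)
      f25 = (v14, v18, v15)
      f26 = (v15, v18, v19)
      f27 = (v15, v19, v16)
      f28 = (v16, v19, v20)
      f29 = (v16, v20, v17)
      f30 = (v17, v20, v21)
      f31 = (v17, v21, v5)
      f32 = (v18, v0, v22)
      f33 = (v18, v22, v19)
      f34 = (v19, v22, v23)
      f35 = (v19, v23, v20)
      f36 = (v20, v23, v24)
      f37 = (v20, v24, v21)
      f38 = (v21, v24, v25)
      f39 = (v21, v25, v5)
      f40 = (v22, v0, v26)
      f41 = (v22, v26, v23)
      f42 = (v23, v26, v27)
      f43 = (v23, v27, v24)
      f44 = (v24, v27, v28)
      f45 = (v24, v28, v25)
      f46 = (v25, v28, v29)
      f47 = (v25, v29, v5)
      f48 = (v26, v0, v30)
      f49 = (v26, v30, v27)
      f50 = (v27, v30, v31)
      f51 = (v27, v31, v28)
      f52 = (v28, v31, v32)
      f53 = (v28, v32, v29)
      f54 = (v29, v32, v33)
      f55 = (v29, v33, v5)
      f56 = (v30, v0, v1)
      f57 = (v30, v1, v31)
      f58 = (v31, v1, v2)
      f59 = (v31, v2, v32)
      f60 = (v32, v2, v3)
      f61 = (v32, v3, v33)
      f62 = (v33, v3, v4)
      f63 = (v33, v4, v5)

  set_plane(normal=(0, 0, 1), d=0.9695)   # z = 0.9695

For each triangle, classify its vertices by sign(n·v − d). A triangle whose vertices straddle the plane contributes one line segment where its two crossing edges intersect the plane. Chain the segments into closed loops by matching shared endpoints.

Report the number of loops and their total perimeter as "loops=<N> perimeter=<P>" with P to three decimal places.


loops=1 perimeter=5.980

Straddling triangles (16 of 64):
  (v3,v8,v4) [--+] → (0.872266, 0.25206, 0.9695)–(0.97666, 0, 0.9695)  len=0.2728
  (v4,v8,v9) [+-+] → (0.872266, 0.25206, 0.9695)–(0.690595, 0.690595, 0.9695)  len=0.4747
  (v8,v12,v9) [--+] → (0.438535, 0.794988, 0.9695)–(0.690595, 0.690595, 0.9695)  len=0.2728
  (v9,v12,v13) [+-+] → (0.438535, 0.794988, 0.9695)–(0, 0.97666, 0.9695)  len=0.4747
  (v12,v16,v13) [--+] → (-0.25206, 0.872266, 0.9695)–(0, 0.97666, 0.9695)  len=0.2728
  (v13,v16,v17) [+-+] → (-0.25206, 0.872266, 0.9695)–(-0.690595, 0.690595, 0.9695)  len=0.4747
  (v16,v20,v17) [--+] → (-0.794988, 0.438535, 0.9695)–(-0.690595, 0.690595, 0.9695)  len=0.2728
  (v17,v20,v21) [+-+] → (-0.794988, 0.438535, 0.9695)–(-0.97666, 0, 0.9695)  len=0.4747
  (v20,v24,v21) [--+] → (-0.872266, -0.25206, 0.9695)–(-0.97666, 0, 0.9695)  len=0.2728
  (v21,v24,v25) [+-+] → (-0.872266, -0.25206, 0.9695)–(-0.690595, -0.690595, 0.9695)  len=0.4747
  (v24,v28,v25) [--+] → (-0.438535, -0.794988, 0.9695)–(-0.690595, -0.690595, 0.9695)  len=0.2728
  (v25,v28,v29) [+-+] → (-0.438535, -0.794988, 0.9695)–(0, -0.97666, 0.9695)  len=0.4747
  (v28,v32,v29) [--+] → (0.25206, -0.872266, 0.9695)–(0, -0.97666, 0.9695)  len=0.2728
  (v29,v32,v33) [+-+] → (0.25206, -0.872266, 0.9695)–(0.690595, -0.690595, 0.9695)  len=0.4747
  (v32,v3,v33) [--+] → (0.794988, -0.438535, 0.9695)–(0.690595, -0.690595, 0.9695)  len=0.2728
  (v33,v3,v4) [+-+] → (0.794988, -0.438535, 0.9695)–(0.97666, 0, 0.9695)  len=0.4747

Chained into 1 loop(s):
  loop 1: 16 segments, perimeter = 5.9800
Total perimeter = 5.980


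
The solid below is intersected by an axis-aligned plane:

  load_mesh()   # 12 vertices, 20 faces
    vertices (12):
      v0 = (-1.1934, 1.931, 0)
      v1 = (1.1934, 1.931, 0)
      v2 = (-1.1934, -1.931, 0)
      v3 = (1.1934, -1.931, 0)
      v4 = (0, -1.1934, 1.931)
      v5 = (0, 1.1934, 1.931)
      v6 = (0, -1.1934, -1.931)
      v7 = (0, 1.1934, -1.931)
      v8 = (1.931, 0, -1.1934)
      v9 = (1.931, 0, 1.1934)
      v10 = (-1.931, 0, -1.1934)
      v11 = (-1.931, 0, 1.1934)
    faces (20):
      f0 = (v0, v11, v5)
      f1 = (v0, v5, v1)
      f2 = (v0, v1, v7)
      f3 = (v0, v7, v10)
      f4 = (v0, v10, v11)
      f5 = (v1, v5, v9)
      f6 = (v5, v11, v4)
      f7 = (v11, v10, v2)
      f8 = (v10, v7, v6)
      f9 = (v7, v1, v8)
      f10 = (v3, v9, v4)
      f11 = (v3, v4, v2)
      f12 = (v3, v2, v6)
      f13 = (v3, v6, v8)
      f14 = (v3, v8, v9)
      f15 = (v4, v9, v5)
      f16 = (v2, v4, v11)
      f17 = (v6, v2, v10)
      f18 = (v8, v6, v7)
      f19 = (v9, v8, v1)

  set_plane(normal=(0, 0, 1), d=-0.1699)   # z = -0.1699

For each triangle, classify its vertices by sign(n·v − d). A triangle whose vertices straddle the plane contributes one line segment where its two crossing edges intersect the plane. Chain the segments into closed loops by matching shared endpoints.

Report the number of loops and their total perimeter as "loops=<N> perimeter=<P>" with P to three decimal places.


loops=1 perimeter=12.633

Straddling triangles (10 of 20):
  (v0,v1,v7) [++-] → (1.0884, 1.8661, -0.1699)–(-1.0884, 1.8661, -0.1699)  len=2.1768
  (v0,v7,v10) [+--] → (-1.0884, 1.8661, -0.1699)–(-1.29841, 1.65609, -0.1699)  len=0.2970
  (v0,v10,v11) [+-+] → (-1.29841, 1.65609, -0.1699)–(-1.931, 0, -0.1699)  len=1.7728
  (v11,v10,v2) [+-+] → (-1.931, 0, -0.1699)–(-1.29841, -1.65609, -0.1699)  len=1.7728
  (v7,v1,v8) [-+-] → (1.0884, 1.8661, -0.1699)–(1.29841, 1.65609, -0.1699)  len=0.2970
  (v3,v2,v6) [++-] → (-1.0884, -1.8661, -0.1699)–(1.0884, -1.8661, -0.1699)  len=2.1768
  (v3,v6,v8) [+--] → (1.0884, -1.8661, -0.1699)–(1.29841, -1.65609, -0.1699)  len=0.2970
  (v3,v8,v9) [+-+] → (1.29841, -1.65609, -0.1699)–(1.931, 0, -0.1699)  len=1.7728
  (v6,v2,v10) [-+-] → (-1.0884, -1.8661, -0.1699)–(-1.29841, -1.65609, -0.1699)  len=0.2970
  (v9,v8,v1) [+-+] → (1.931, 0, -0.1699)–(1.29841, 1.65609, -0.1699)  len=1.7728

Chained into 1 loop(s):
  loop 1: 10 segments, perimeter = 12.6328
Total perimeter = 12.633


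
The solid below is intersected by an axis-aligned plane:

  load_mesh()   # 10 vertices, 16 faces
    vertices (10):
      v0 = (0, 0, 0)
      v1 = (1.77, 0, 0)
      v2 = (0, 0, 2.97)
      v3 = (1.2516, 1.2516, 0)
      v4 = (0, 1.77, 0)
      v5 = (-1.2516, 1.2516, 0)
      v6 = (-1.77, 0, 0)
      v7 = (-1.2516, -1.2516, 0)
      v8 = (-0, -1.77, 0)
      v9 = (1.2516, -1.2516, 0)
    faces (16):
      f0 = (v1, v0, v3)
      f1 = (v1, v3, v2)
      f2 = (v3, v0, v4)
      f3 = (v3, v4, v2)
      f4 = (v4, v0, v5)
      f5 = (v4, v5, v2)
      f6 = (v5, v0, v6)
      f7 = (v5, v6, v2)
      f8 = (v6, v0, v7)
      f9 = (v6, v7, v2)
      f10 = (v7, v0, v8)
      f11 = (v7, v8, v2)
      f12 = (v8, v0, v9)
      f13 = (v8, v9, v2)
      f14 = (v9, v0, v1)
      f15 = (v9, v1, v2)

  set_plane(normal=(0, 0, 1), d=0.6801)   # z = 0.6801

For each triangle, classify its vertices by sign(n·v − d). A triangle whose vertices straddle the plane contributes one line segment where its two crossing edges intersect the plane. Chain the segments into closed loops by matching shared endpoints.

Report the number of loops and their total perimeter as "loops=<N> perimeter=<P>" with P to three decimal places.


Straddling triangles (8 of 16):
  (v1,v3,v2) [--+] → (0.964996, 0.964996, 0.6801)–(1.36469, 0, 0.6801)  len=1.0445
  (v3,v4,v2) [--+] → (0, 1.36469, 0.6801)–(0.964996, 0.964996, 0.6801)  len=1.0445
  (v4,v5,v2) [--+] → (-0.964996, 0.964996, 0.6801)–(0, 1.36469, 0.6801)  len=1.0445
  (v5,v6,v2) [--+] → (-1.36469, 0, 0.6801)–(-0.964996, 0.964996, 0.6801)  len=1.0445
  (v6,v7,v2) [--+] → (-0.964996, -0.964996, 0.6801)–(-1.36469, 0, 0.6801)  len=1.0445
  (v7,v8,v2) [--+] → (0, -1.36469, 0.6801)–(-0.964996, -0.964996, 0.6801)  len=1.0445
  (v8,v9,v2) [--+] → (0.964996, -0.964996, 0.6801)–(0, -1.36469, 0.6801)  len=1.0445
  (v9,v1,v2) [--+] → (1.36469, 0, 0.6801)–(0.964996, -0.964996, 0.6801)  len=1.0445

Chained into 1 loop(s):
  loop 1: 8 segments, perimeter = 8.3560
Total perimeter = 8.356

loops=1 perimeter=8.356


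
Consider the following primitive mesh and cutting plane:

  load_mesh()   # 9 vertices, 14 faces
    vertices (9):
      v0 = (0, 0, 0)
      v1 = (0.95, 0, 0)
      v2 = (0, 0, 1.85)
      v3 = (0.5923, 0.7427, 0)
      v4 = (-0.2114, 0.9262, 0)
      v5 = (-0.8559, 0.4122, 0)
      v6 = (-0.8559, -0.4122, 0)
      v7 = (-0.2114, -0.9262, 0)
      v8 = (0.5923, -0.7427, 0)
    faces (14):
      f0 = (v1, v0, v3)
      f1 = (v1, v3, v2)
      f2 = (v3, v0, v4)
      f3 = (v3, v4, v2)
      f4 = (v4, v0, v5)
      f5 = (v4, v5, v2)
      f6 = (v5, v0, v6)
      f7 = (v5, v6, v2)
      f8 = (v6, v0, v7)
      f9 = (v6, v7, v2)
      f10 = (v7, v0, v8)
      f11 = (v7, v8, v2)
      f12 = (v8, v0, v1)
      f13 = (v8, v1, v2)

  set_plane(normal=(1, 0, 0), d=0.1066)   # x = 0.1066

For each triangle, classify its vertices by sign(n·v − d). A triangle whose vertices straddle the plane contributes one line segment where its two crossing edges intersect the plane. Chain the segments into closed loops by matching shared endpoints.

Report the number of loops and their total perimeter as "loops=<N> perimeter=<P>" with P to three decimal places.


loops=1 perimeter=5.432

Straddling triangles (8 of 14):
  (v1,v0,v3) [+-+] → (0.1066, 0, 0)–(0.1066, 0.133668, 0)  len=0.1337
  (v1,v3,v2) [++-] → (0.1066, 0.133668, 1.51704)–(0.1066, 0, 1.64241)  len=0.1833
  (v3,v0,v4) [+--] → (0.1066, 0.133668, 0)–(0.1066, 0.853595, 0)  len=0.7199
  (v3,v4,v2) [+--] → (0.1066, 0.853595, 0)–(0.1066, 0.133668, 1.51704)  len=1.6792
  (v7,v0,v8) [--+] → (0.1066, -0.133668, 0)–(0.1066, -0.853595, 0)  len=0.7199
  (v7,v8,v2) [-+-] → (0.1066, -0.853595, 0)–(0.1066, -0.133668, 1.51704)  len=1.6792
  (v8,v0,v1) [+-+] → (0.1066, -0.133668, 0)–(0.1066, 0, 0)  len=0.1337
  (v8,v1,v2) [++-] → (0.1066, 0, 1.64241)–(0.1066, -0.133668, 1.51704)  len=0.1833

Chained into 1 loop(s):
  loop 1: 8 segments, perimeter = 5.4321
Total perimeter = 5.432


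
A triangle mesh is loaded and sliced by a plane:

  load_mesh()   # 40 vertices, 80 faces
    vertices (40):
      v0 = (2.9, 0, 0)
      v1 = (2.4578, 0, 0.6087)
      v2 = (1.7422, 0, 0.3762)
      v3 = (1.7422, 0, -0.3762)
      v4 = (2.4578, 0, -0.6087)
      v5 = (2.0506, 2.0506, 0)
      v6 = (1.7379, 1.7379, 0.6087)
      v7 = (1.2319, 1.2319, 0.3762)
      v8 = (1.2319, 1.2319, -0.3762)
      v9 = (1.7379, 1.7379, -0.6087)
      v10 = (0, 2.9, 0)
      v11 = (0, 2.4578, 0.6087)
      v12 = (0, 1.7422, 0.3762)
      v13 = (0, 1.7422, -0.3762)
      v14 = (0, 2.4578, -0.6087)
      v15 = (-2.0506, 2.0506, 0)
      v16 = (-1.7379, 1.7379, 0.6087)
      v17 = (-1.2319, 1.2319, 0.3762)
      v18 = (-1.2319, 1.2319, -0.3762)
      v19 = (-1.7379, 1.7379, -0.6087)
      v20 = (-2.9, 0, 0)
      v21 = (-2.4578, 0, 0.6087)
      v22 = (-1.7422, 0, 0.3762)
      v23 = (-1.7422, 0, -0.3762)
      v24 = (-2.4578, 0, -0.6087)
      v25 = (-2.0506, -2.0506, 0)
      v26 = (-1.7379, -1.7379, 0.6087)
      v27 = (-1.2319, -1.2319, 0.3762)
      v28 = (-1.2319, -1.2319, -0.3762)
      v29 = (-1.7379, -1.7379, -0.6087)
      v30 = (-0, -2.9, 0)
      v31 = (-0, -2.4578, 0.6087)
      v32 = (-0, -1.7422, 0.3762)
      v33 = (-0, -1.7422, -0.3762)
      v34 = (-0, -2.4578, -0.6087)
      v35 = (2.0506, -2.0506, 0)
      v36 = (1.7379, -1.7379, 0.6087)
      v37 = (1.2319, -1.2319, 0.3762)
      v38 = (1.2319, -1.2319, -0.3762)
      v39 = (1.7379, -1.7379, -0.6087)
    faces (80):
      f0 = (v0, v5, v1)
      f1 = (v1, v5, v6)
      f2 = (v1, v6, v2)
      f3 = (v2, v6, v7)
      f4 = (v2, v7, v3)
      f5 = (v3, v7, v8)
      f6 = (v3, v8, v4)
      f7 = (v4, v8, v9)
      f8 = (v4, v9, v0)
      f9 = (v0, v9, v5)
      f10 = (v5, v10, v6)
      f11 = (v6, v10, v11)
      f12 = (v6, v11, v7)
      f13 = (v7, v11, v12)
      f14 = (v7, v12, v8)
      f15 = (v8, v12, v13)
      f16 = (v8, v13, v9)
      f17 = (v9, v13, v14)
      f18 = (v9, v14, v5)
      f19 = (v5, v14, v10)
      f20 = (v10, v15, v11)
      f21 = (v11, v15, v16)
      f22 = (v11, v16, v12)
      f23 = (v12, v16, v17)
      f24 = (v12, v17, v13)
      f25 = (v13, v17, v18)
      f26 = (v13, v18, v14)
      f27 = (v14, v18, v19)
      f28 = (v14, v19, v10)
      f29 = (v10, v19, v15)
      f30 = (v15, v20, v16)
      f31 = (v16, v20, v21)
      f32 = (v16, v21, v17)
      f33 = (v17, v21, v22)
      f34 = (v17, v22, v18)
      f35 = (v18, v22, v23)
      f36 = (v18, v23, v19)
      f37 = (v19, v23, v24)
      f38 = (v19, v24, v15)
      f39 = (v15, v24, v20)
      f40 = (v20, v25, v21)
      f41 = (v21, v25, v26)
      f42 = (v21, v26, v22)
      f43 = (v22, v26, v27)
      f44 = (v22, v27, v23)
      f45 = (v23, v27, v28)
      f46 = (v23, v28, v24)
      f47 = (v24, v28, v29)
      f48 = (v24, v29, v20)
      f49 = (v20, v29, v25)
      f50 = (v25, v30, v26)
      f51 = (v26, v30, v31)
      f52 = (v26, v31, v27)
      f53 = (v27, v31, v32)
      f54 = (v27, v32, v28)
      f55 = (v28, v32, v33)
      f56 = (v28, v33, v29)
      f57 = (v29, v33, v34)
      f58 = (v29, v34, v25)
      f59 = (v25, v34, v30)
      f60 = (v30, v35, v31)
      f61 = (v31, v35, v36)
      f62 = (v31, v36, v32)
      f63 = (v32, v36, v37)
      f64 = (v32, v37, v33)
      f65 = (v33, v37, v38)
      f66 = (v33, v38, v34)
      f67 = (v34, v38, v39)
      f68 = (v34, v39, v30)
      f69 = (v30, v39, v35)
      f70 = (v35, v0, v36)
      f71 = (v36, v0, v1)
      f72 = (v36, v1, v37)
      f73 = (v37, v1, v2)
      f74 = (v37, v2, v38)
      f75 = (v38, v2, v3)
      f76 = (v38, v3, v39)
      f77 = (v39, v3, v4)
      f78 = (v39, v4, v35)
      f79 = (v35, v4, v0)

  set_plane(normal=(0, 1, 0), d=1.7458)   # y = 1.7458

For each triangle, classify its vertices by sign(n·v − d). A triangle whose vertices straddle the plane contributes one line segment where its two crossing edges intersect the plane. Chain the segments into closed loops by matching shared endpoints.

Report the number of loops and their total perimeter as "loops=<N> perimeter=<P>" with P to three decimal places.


loops=1 perimeter=9.995

Straddling triangles (18 of 80):
  (v0,v5,v1) [-+-] → (2.17685, 1.7458, 0)–(2.11113, 1.7458, 0.0904768)  len=0.1118
  (v1,v5,v6) [-+-] → (2.11113, 1.7458, 0.0904768)–(1.7458, 1.7458, 0.593322)  len=0.6215
  (v0,v9,v5) [--+] → (1.7458, 1.7458, -0.593322)–(2.17685, 1.7458, 0)  len=0.7334
  (v5,v10,v6) [++-] → (1.72609, 1.7458, 0.604562)–(1.7458, 1.7458, 0.593322)  len=0.0227
  (v6,v10,v11) [-++] → (1.72609, 1.7458, 0.604562)–(1.71883, 1.7458, 0.6087)  len=0.0084
  (v6,v11,v7) [-+-] → (1.71883, 1.7458, 0.6087)–(0.715485, 1.7458, 0.473665)  len=1.0124
  (v7,v11,v12) [-+-] → (0.715485, 1.7458, 0.473665)–(0, 1.7458, 0.37737)  len=0.7219
  (v9,v13,v14) [--+] → (0, 1.7458, -0.37737)–(1.71883, 1.7458, -0.6087)  len=1.7343
  (v9,v14,v5) [-++] → (1.71883, 1.7458, -0.6087)–(1.7458, 1.7458, -0.593322)  len=0.0310
  (v11,v15,v16) [++-] → (-1.7458, 1.7458, 0.593322)–(-1.71883, 1.7458, 0.6087)  len=0.0310
  (v11,v16,v12) [+--] → (-1.71883, 1.7458, 0.6087)–(0, 1.7458, 0.37737)  len=1.7343
  (v13,v18,v14) [--+] → (-0.715485, 1.7458, -0.473665)–(0, 1.7458, -0.37737)  len=0.7219
  (v14,v18,v19) [+--] → (-0.715485, 1.7458, -0.473665)–(-1.71883, 1.7458, -0.6087)  len=1.0124
  (v14,v19,v10) [+-+] → (-1.71883, 1.7458, -0.6087)–(-1.72609, 1.7458, -0.604562)  len=0.0084
  (v10,v19,v15) [+-+] → (-1.72609, 1.7458, -0.604562)–(-1.7458, 1.7458, -0.593322)  len=0.0227
  (v15,v20,v16) [+--] → (-2.17685, 1.7458, 0)–(-1.7458, 1.7458, 0.593322)  len=0.7334
  (v19,v24,v15) [--+] → (-2.11113, 1.7458, -0.0904768)–(-1.7458, 1.7458, -0.593322)  len=0.6215
  (v15,v24,v20) [+--] → (-2.11113, 1.7458, -0.0904768)–(-2.17685, 1.7458, 0)  len=0.1118

Chained into 1 loop(s):
  loop 1: 18 segments, perimeter = 9.9950
Total perimeter = 9.995


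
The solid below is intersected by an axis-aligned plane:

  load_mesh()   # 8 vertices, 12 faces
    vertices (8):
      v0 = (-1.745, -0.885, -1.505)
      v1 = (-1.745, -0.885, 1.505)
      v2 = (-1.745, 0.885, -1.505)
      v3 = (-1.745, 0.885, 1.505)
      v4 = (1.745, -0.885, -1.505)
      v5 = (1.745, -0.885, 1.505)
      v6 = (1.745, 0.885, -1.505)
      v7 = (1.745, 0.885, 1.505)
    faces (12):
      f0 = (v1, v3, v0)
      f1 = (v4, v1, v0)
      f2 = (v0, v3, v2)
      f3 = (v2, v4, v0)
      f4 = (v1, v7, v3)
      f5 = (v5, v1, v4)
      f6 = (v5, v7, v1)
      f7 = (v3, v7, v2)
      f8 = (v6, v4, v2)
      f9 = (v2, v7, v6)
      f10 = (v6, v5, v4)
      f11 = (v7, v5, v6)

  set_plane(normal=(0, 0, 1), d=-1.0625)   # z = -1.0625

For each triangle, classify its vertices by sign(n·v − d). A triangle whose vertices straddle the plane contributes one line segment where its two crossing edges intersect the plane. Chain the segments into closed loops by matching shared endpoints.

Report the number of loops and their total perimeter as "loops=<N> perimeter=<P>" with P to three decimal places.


loops=1 perimeter=10.520

Straddling triangles (8 of 12):
  (v1,v3,v0) [++-] → (-1.745, -0.624792, -1.0625)–(-1.745, -0.885, -1.0625)  len=0.2602
  (v4,v1,v0) [-+-] → (1.23194, -0.885, -1.0625)–(-1.745, -0.885, -1.0625)  len=2.9769
  (v0,v3,v2) [-+-] → (-1.745, -0.624792, -1.0625)–(-1.745, 0.885, -1.0625)  len=1.5098
  (v5,v1,v4) [++-] → (1.23194, -0.885, -1.0625)–(1.745, -0.885, -1.0625)  len=0.5131
  (v3,v7,v2) [++-] → (-1.23194, 0.885, -1.0625)–(-1.745, 0.885, -1.0625)  len=0.5131
  (v2,v7,v6) [-+-] → (-1.23194, 0.885, -1.0625)–(1.745, 0.885, -1.0625)  len=2.9769
  (v6,v5,v4) [-+-] → (1.745, 0.624792, -1.0625)–(1.745, -0.885, -1.0625)  len=1.5098
  (v7,v5,v6) [++-] → (1.745, 0.624792, -1.0625)–(1.745, 0.885, -1.0625)  len=0.2602

Chained into 1 loop(s):
  loop 1: 8 segments, perimeter = 10.5200
Total perimeter = 10.520


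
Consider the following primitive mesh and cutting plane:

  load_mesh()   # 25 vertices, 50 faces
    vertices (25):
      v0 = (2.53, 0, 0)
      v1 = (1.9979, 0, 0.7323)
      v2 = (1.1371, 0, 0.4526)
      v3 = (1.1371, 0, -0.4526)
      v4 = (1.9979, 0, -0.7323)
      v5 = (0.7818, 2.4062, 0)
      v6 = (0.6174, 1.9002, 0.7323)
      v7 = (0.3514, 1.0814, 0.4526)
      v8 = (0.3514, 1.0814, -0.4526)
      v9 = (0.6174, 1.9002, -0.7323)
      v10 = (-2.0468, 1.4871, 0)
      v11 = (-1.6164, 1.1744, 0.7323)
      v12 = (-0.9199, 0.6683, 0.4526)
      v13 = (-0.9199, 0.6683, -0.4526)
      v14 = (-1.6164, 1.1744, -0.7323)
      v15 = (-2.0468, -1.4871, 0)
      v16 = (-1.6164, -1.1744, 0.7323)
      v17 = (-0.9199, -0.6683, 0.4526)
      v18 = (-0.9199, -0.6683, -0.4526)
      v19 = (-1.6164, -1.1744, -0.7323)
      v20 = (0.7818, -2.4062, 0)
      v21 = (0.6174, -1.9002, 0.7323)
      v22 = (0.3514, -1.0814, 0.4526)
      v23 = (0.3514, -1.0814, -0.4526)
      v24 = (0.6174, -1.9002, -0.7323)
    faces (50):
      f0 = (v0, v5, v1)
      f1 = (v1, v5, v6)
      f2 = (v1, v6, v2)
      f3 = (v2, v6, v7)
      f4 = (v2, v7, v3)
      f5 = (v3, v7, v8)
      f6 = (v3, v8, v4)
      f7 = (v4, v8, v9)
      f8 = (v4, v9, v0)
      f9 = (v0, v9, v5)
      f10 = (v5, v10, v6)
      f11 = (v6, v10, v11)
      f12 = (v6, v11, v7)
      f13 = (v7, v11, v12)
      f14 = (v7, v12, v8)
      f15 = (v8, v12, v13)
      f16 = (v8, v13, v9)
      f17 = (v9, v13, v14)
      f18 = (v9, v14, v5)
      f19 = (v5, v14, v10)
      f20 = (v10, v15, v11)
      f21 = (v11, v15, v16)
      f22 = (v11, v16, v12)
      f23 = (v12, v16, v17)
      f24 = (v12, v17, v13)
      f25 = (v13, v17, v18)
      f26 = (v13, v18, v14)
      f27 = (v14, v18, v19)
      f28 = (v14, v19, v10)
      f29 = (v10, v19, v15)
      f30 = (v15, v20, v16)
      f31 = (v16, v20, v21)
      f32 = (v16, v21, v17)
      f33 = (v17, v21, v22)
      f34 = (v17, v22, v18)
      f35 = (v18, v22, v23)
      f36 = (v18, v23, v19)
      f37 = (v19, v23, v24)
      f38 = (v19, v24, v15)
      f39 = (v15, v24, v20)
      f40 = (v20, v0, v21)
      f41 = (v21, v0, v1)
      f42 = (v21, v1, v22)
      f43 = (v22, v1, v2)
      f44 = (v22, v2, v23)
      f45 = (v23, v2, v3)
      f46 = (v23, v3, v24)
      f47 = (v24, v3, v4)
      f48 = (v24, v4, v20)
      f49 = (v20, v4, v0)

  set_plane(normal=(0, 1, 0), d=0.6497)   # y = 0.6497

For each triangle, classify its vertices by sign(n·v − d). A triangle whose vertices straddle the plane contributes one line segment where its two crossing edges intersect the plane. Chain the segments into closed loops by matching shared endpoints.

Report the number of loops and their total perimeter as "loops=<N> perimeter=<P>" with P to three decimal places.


Straddling triangles (20 of 50):
  (v0,v5,v1) [-+-] → (2.05797, 0.6497, 0)–(1.66954, 0.6497, 0.534571)  len=0.6608
  (v1,v5,v6) [-++] → (1.66954, 0.6497, 0.534571)–(1.52589, 0.6497, 0.7323)  len=0.2444
  (v1,v6,v2) [-+-] → (1.52589, 0.6497, 0.7323)–(0.959409, 0.6497, 0.548233)  len=0.5956
  (v2,v6,v7) [-++] → (0.959409, 0.6497, 0.548233)–(0.665055, 0.6497, 0.4526)  len=0.3095
  (v2,v7,v3) [-+-] → (0.665055, 0.6497, 0.4526)–(0.665055, 0.6497, 0.0912399)  len=0.3614
  (v3,v7,v8) [-++] → (0.665055, 0.6497, 0.0912399)–(0.665055, 0.6497, -0.4526)  len=0.5438
  (v3,v8,v4) [-+-] → (0.665055, 0.6497, -0.4526)–(1.00869, 0.6497, -0.564258)  len=0.3613
  (v4,v8,v9) [-++] → (1.00869, 0.6497, -0.564258)–(1.52589, 0.6497, -0.7323)  len=0.5438
  (v4,v9,v0) [-+-] → (1.52589, 0.6497, -0.7323)–(1.87606, 0.6497, -0.250382)  len=0.5957
  (v0,v9,v5) [-++] → (1.87606, 0.6497, -0.250382)–(2.05797, 0.6497, 0)  len=0.3095
  (v10,v15,v11) [+-+] → (-2.0468, 0.6497, 0)–(-1.70125, 0.6497, 0.587931)  len=0.6820
  (v11,v15,v16) [+--] → (-1.70125, 0.6497, 0.587931)–(-1.6164, 0.6497, 0.7323)  len=0.1675
  (v11,v16,v12) [+-+] → (-1.6164, 0.6497, 0.7323)–(-0.92693, 0.6497, 0.455423)  len=0.7430
  (v12,v16,v17) [+--] → (-0.92693, 0.6497, 0.455423)–(-0.9199, 0.6497, 0.4526)  len=0.0076
  (v12,v17,v13) [+-+] → (-0.9199, 0.6497, 0.4526)–(-0.9199, 0.6497, -0.440003)  len=0.8926
  (v13,v17,v18) [+--] → (-0.9199, 0.6497, -0.440003)–(-0.9199, 0.6497, -0.4526)  len=0.0126
  (v13,v18,v14) [+-+] → (-0.9199, 0.6497, -0.4526)–(-1.41807, 0.6497, -0.652657)  len=0.5368
  (v14,v18,v19) [+--] → (-1.41807, 0.6497, -0.652657)–(-1.6164, 0.6497, -0.7323)  len=0.2137
  (v14,v19,v10) [+-+] → (-1.6164, 0.6497, -0.7323)–(-1.91138, 0.6497, -0.230407)  len=0.5822
  (v10,v19,v15) [+--] → (-1.91138, 0.6497, -0.230407)–(-2.0468, 0.6497, 0)  len=0.2673

Chained into 2 loop(s):
  loop 1: 10 segments, perimeter = 4.5259
  loop 2: 10 segments, perimeter = 4.1052
Total perimeter = 8.631

loops=2 perimeter=8.631


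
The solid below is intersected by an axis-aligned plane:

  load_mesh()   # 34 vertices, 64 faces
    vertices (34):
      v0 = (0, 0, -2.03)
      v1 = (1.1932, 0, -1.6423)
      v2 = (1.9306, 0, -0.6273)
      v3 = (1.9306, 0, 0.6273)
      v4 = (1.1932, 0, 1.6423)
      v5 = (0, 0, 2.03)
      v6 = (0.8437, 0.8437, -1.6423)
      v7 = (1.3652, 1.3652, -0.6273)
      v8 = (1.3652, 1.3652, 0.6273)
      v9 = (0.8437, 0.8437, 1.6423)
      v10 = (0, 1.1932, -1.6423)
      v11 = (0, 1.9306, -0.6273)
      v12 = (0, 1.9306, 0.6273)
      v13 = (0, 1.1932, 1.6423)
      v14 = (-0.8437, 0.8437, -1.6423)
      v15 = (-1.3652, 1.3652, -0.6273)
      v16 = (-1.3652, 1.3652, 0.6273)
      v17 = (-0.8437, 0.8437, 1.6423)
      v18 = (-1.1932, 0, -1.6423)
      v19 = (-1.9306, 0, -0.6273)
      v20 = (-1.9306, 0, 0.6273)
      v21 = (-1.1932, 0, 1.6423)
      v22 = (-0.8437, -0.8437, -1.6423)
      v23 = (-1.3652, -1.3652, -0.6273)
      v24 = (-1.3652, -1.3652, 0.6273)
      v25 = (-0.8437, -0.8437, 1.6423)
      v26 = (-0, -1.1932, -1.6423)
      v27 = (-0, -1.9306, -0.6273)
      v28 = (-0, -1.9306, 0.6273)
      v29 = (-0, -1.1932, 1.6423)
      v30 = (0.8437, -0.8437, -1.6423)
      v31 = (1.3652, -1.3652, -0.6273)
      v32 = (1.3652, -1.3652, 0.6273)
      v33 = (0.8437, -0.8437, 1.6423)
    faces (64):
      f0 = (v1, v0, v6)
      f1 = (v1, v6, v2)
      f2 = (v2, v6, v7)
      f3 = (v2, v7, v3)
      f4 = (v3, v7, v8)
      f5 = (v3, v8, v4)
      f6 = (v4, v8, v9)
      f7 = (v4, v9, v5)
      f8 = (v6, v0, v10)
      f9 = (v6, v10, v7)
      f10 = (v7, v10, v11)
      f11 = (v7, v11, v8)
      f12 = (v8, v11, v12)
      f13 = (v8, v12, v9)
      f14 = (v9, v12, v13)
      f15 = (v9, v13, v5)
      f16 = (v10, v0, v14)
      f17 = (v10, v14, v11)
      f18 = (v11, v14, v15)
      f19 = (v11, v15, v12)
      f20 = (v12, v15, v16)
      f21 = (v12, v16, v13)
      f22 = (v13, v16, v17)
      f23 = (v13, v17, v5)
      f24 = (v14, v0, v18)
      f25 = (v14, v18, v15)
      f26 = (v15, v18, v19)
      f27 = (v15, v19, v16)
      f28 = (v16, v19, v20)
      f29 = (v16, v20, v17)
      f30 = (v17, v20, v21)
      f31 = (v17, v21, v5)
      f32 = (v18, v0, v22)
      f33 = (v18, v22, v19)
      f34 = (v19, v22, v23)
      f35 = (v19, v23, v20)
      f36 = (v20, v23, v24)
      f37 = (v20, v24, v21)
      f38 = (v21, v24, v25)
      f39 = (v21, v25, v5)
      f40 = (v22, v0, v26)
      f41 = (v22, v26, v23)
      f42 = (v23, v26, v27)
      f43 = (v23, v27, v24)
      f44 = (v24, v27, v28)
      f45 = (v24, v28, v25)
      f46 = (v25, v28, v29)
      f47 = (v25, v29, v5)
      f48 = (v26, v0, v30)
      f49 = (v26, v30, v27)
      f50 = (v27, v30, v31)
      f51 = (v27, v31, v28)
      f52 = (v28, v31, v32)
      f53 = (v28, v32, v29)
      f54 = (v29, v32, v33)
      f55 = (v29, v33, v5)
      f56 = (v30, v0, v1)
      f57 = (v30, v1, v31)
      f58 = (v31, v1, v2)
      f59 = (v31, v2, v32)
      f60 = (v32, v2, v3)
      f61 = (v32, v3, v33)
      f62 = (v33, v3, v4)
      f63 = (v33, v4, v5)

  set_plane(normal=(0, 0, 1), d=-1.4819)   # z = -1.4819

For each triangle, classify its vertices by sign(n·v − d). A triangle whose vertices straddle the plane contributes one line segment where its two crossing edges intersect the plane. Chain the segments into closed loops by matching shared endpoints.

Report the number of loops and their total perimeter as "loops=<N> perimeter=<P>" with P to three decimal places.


loops=1 perimeter=8.019

Straddling triangles (16 of 64):
  (v1,v6,v2) [--+] → (1.01546, 0.71037, -1.4819)–(1.30973, 0, -1.4819)  len=0.7689
  (v2,v6,v7) [+-+] → (1.01546, 0.71037, -1.4819)–(0.926112, 0.926112, -1.4819)  len=0.2335
  (v6,v10,v7) [--+] → (0.215742, 1.22038, -1.4819)–(0.926112, 0.926112, -1.4819)  len=0.7689
  (v7,v10,v11) [+-+] → (0.215742, 1.22038, -1.4819)–(0, 1.30973, -1.4819)  len=0.2335
  (v10,v14,v11) [--+] → (-0.71037, 1.01546, -1.4819)–(0, 1.30973, -1.4819)  len=0.7689
  (v11,v14,v15) [+-+] → (-0.71037, 1.01546, -1.4819)–(-0.926112, 0.926112, -1.4819)  len=0.2335
  (v14,v18,v15) [--+] → (-1.22038, 0.215742, -1.4819)–(-0.926112, 0.926112, -1.4819)  len=0.7689
  (v15,v18,v19) [+-+] → (-1.22038, 0.215742, -1.4819)–(-1.30973, 0, -1.4819)  len=0.2335
  (v18,v22,v19) [--+] → (-1.01546, -0.71037, -1.4819)–(-1.30973, 0, -1.4819)  len=0.7689
  (v19,v22,v23) [+-+] → (-1.01546, -0.71037, -1.4819)–(-0.926112, -0.926112, -1.4819)  len=0.2335
  (v22,v26,v23) [--+] → (-0.215742, -1.22038, -1.4819)–(-0.926112, -0.926112, -1.4819)  len=0.7689
  (v23,v26,v27) [+-+] → (-0.215742, -1.22038, -1.4819)–(0, -1.30973, -1.4819)  len=0.2335
  (v26,v30,v27) [--+] → (0.71037, -1.01546, -1.4819)–(0, -1.30973, -1.4819)  len=0.7689
  (v27,v30,v31) [+-+] → (0.71037, -1.01546, -1.4819)–(0.926112, -0.926112, -1.4819)  len=0.2335
  (v30,v1,v31) [--+] → (1.22038, -0.215742, -1.4819)–(0.926112, -0.926112, -1.4819)  len=0.7689
  (v31,v1,v2) [+-+] → (1.22038, -0.215742, -1.4819)–(1.30973, 0, -1.4819)  len=0.2335

Chained into 1 loop(s):
  loop 1: 16 segments, perimeter = 8.0194
Total perimeter = 8.019
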